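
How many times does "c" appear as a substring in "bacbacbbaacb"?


Searching for "c" in "bacbacbbaacb"
Scanning each position:
  Position 0: "b" => no
  Position 1: "a" => no
  Position 2: "c" => MATCH
  Position 3: "b" => no
  Position 4: "a" => no
  Position 5: "c" => MATCH
  Position 6: "b" => no
  Position 7: "b" => no
  Position 8: "a" => no
  Position 9: "a" => no
  Position 10: "c" => MATCH
  Position 11: "b" => no
Total occurrences: 3

3


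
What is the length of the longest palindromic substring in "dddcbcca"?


Input: "dddcbcca"
Checking substrings for palindromes:
  [0:3] "ddd" (len 3) => palindrome
  [3:6] "cbc" (len 3) => palindrome
  [0:2] "dd" (len 2) => palindrome
  [1:3] "dd" (len 2) => palindrome
  [5:7] "cc" (len 2) => palindrome
Longest palindromic substring: "ddd" with length 3

3


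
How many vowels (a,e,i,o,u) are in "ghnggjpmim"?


Input: ghnggjpmim
Checking each character:
  'g' at position 0: consonant
  'h' at position 1: consonant
  'n' at position 2: consonant
  'g' at position 3: consonant
  'g' at position 4: consonant
  'j' at position 5: consonant
  'p' at position 6: consonant
  'm' at position 7: consonant
  'i' at position 8: vowel (running total: 1)
  'm' at position 9: consonant
Total vowels: 1

1


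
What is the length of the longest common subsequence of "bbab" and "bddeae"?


LCS of "bbab" and "bddeae"
DP table:
           b    d    d    e    a    e
      0    0    0    0    0    0    0
  b   0    1    1    1    1    1    1
  b   0    1    1    1    1    1    1
  a   0    1    1    1    1    2    2
  b   0    1    1    1    1    2    2
LCS length = dp[4][6] = 2

2


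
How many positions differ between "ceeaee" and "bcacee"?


Comparing "ceeaee" and "bcacee" position by position:
  Position 0: 'c' vs 'b' => DIFFER
  Position 1: 'e' vs 'c' => DIFFER
  Position 2: 'e' vs 'a' => DIFFER
  Position 3: 'a' vs 'c' => DIFFER
  Position 4: 'e' vs 'e' => same
  Position 5: 'e' vs 'e' => same
Positions that differ: 4

4


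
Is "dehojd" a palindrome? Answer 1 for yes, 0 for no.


Input: dehojd
Reversed: djohed
  Compare pos 0 ('d') with pos 5 ('d'): match
  Compare pos 1 ('e') with pos 4 ('j'): MISMATCH
  Compare pos 2 ('h') with pos 3 ('o'): MISMATCH
Result: not a palindrome

0


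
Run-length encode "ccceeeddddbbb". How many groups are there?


Input: ccceeeddddbbb
Scanning for consecutive runs:
  Group 1: 'c' x 3 (positions 0-2)
  Group 2: 'e' x 3 (positions 3-5)
  Group 3: 'd' x 4 (positions 6-9)
  Group 4: 'b' x 3 (positions 10-12)
Total groups: 4

4


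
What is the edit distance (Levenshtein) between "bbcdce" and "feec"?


Computing edit distance: "bbcdce" -> "feec"
DP table:
           f    e    e    c
      0    1    2    3    4
  b   1    1    2    3    4
  b   2    2    2    3    4
  c   3    3    3    3    3
  d   4    4    4    4    4
  c   5    5    5    5    4
  e   6    6    5    5    5
Edit distance = dp[6][4] = 5

5


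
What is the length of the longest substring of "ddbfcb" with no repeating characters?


Input: "ddbfcb"
Sliding window (track last position of each char):
  Position 0 ('d'): window [0,0] length 1 -- new best
  Position 1 ('d'): repeat (last at 0), move window start to 1
  Position 1 ('d'): window [1,1] length 1
  Position 2 ('b'): window [1,2] length 2 -- new best
  Position 3 ('f'): window [1,3] length 3 -- new best
  Position 4 ('c'): window [1,4] length 4 -- new best
  Position 5 ('b'): repeat (last at 2), move window start to 3
  Position 5 ('b'): window [3,5] length 3
Longest substring with no repeats: "dbfc" with length 4

4


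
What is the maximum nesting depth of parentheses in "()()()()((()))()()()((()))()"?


Input: "()()()()((()))()()()((()))()"
Tracking depth:
  Position 0 '(': depth becomes 1
  Position 1 ')': depth becomes 0
  Position 2 '(': depth becomes 1
  Position 3 ')': depth becomes 0
  Position 4 '(': depth becomes 1
  Position 5 ')': depth becomes 0
  Position 6 '(': depth becomes 1
  Position 7 ')': depth becomes 0
  Position 8 '(': depth becomes 1
  Position 9 '(': depth becomes 2
  Position 10 '(': depth becomes 3
  Position 11 ')': depth becomes 2
  Position 12 ')': depth becomes 1
  Position 13 ')': depth becomes 0
  Position 14 '(': depth becomes 1
  Position 15 ')': depth becomes 0
  Position 16 '(': depth becomes 1
  Position 17 ')': depth becomes 0
  Position 18 '(': depth becomes 1
  Position 19 ')': depth becomes 0
  Position 20 '(': depth becomes 1
  Position 21 '(': depth becomes 2
  Position 22 '(': depth becomes 3
  Position 23 ')': depth becomes 2
  Position 24 ')': depth becomes 1
  Position 25 ')': depth becomes 0
  Position 26 '(': depth becomes 1
  Position 27 ')': depth becomes 0
Maximum depth reached: 3

3


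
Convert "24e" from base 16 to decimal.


Input: "24e" in base 16
Positional expansion:
  Digit '2' (value 2) x 16^2 = 512
  Digit '4' (value 4) x 16^1 = 64
  Digit 'e' (value 14) x 16^0 = 14
Sum = 590

590


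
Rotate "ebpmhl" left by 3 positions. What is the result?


Input: "ebpmhl", rotate left by 3
First 3 characters: "ebp"
Remaining characters: "mhl"
Concatenate remaining + first: "mhl" + "ebp" = "mhlebp"

mhlebp


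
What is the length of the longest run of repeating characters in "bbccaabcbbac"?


Input: "bbccaabcbbac"
Scanning for longest run:
  Position 1 ('b'): continues run of 'b', length=2
  Position 2 ('c'): new char, reset run to 1
  Position 3 ('c'): continues run of 'c', length=2
  Position 4 ('a'): new char, reset run to 1
  Position 5 ('a'): continues run of 'a', length=2
  Position 6 ('b'): new char, reset run to 1
  Position 7 ('c'): new char, reset run to 1
  Position 8 ('b'): new char, reset run to 1
  Position 9 ('b'): continues run of 'b', length=2
  Position 10 ('a'): new char, reset run to 1
  Position 11 ('c'): new char, reset run to 1
Longest run: 'b' with length 2

2


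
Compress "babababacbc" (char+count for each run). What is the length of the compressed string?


Input: babababacbc
Runs:
  'b' x 1 => "b1"
  'a' x 1 => "a1"
  'b' x 1 => "b1"
  'a' x 1 => "a1"
  'b' x 1 => "b1"
  'a' x 1 => "a1"
  'b' x 1 => "b1"
  'a' x 1 => "a1"
  'c' x 1 => "c1"
  'b' x 1 => "b1"
  'c' x 1 => "c1"
Compressed: "b1a1b1a1b1a1b1a1c1b1c1"
Compressed length: 22

22


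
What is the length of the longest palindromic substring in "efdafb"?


Input: "efdafb"
Checking substrings for palindromes:
  No multi-char palindromic substrings found
Longest palindromic substring: "e" with length 1

1


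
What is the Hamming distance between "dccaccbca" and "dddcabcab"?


Comparing "dccaccbca" and "dddcabcab" position by position:
  Position 0: 'd' vs 'd' => same
  Position 1: 'c' vs 'd' => differ
  Position 2: 'c' vs 'd' => differ
  Position 3: 'a' vs 'c' => differ
  Position 4: 'c' vs 'a' => differ
  Position 5: 'c' vs 'b' => differ
  Position 6: 'b' vs 'c' => differ
  Position 7: 'c' vs 'a' => differ
  Position 8: 'a' vs 'b' => differ
Total differences (Hamming distance): 8

8


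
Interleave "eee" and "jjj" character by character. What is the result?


Interleaving "eee" and "jjj":
  Position 0: 'e' from first, 'j' from second => "ej"
  Position 1: 'e' from first, 'j' from second => "ej"
  Position 2: 'e' from first, 'j' from second => "ej"
Result: ejejej

ejejej


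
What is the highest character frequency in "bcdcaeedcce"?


Input: bcdcaeedcce
Character counts:
  'a': 1
  'b': 1
  'c': 4
  'd': 2
  'e': 3
Maximum frequency: 4

4


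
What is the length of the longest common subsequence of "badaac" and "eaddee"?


LCS of "badaac" and "eaddee"
DP table:
           e    a    d    d    e    e
      0    0    0    0    0    0    0
  b   0    0    0    0    0    0    0
  a   0    0    1    1    1    1    1
  d   0    0    1    2    2    2    2
  a   0    0    1    2    2    2    2
  a   0    0    1    2    2    2    2
  c   0    0    1    2    2    2    2
LCS length = dp[6][6] = 2

2


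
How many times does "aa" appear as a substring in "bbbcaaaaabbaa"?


Searching for "aa" in "bbbcaaaaabbaa"
Scanning each position:
  Position 0: "bb" => no
  Position 1: "bb" => no
  Position 2: "bc" => no
  Position 3: "ca" => no
  Position 4: "aa" => MATCH
  Position 5: "aa" => MATCH
  Position 6: "aa" => MATCH
  Position 7: "aa" => MATCH
  Position 8: "ab" => no
  Position 9: "bb" => no
  Position 10: "ba" => no
  Position 11: "aa" => MATCH
Total occurrences: 5

5


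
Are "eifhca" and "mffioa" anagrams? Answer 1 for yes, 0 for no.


Strings: "eifhca", "mffioa"
Sorted first:  acefhi
Sorted second: affimo
Differ at position 1: 'c' vs 'f' => not anagrams

0


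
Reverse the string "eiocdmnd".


Input: eiocdmnd
Reading characters right to left:
  Position 7: 'd'
  Position 6: 'n'
  Position 5: 'm'
  Position 4: 'd'
  Position 3: 'c'
  Position 2: 'o'
  Position 1: 'i'
  Position 0: 'e'
Reversed: dnmdcoie

dnmdcoie


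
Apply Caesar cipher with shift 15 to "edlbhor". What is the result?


Caesar cipher: shift "edlbhor" by 15
  'e' (pos 4) + 15 = pos 19 = 't'
  'd' (pos 3) + 15 = pos 18 = 's'
  'l' (pos 11) + 15 = pos 0 = 'a'
  'b' (pos 1) + 15 = pos 16 = 'q'
  'h' (pos 7) + 15 = pos 22 = 'w'
  'o' (pos 14) + 15 = pos 3 = 'd'
  'r' (pos 17) + 15 = pos 6 = 'g'
Result: tsaqwdg

tsaqwdg


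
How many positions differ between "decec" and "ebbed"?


Comparing "decec" and "ebbed" position by position:
  Position 0: 'd' vs 'e' => DIFFER
  Position 1: 'e' vs 'b' => DIFFER
  Position 2: 'c' vs 'b' => DIFFER
  Position 3: 'e' vs 'e' => same
  Position 4: 'c' vs 'd' => DIFFER
Positions that differ: 4

4


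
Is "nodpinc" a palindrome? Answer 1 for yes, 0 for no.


Input: nodpinc
Reversed: cnipdon
  Compare pos 0 ('n') with pos 6 ('c'): MISMATCH
  Compare pos 1 ('o') with pos 5 ('n'): MISMATCH
  Compare pos 2 ('d') with pos 4 ('i'): MISMATCH
Result: not a palindrome

0


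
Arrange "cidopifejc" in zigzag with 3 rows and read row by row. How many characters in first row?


Zigzag "cidopifejc" into 3 rows:
Placing characters:
  'c' => row 0
  'i' => row 1
  'd' => row 2
  'o' => row 1
  'p' => row 0
  'i' => row 1
  'f' => row 2
  'e' => row 1
  'j' => row 0
  'c' => row 1
Rows:
  Row 0: "cpj"
  Row 1: "ioiec"
  Row 2: "df"
First row length: 3

3


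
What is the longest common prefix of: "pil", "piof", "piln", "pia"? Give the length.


Words: pil, piof, piln, pia
  Position 0: all 'p' => match
  Position 1: all 'i' => match
  Position 2: ('l', 'o', 'l', 'a') => mismatch, stop
LCP = "pi" (length 2)

2


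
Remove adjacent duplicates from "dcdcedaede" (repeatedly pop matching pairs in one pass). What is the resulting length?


Input: dcdcedaede
Stack-based adjacent duplicate removal:
  Read 'd': push. Stack: d
  Read 'c': push. Stack: dc
  Read 'd': push. Stack: dcd
  Read 'c': push. Stack: dcdc
  Read 'e': push. Stack: dcdce
  Read 'd': push. Stack: dcdced
  Read 'a': push. Stack: dcdceda
  Read 'e': push. Stack: dcdcedae
  Read 'd': push. Stack: dcdcedaed
  Read 'e': push. Stack: dcdcedaede
Final stack: "dcdcedaede" (length 10)

10


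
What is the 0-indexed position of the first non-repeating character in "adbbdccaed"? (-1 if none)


Input: adbbdccaed
Character frequencies:
  'a': 2
  'b': 2
  'c': 2
  'd': 3
  'e': 1
Scanning left to right for freq == 1:
  Position 0 ('a'): freq=2, skip
  Position 1 ('d'): freq=3, skip
  Position 2 ('b'): freq=2, skip
  Position 3 ('b'): freq=2, skip
  Position 4 ('d'): freq=3, skip
  Position 5 ('c'): freq=2, skip
  Position 6 ('c'): freq=2, skip
  Position 7 ('a'): freq=2, skip
  Position 8 ('e'): unique! => answer = 8

8


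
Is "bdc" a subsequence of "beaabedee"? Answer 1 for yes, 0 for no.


Check if "bdc" is a subsequence of "beaabedee"
Greedy scan:
  Position 0 ('b'): matches sub[0] = 'b'
  Position 1 ('e'): no match needed
  Position 2 ('a'): no match needed
  Position 3 ('a'): no match needed
  Position 4 ('b'): no match needed
  Position 5 ('e'): no match needed
  Position 6 ('d'): matches sub[1] = 'd'
  Position 7 ('e'): no match needed
  Position 8 ('e'): no match needed
Only matched 2/3 characters => not a subsequence

0


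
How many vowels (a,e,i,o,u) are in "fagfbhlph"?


Input: fagfbhlph
Checking each character:
  'f' at position 0: consonant
  'a' at position 1: vowel (running total: 1)
  'g' at position 2: consonant
  'f' at position 3: consonant
  'b' at position 4: consonant
  'h' at position 5: consonant
  'l' at position 6: consonant
  'p' at position 7: consonant
  'h' at position 8: consonant
Total vowels: 1

1


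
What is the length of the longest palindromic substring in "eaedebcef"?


Input: "eaedebcef"
Checking substrings for palindromes:
  [0:3] "eae" (len 3) => palindrome
  [2:5] "ede" (len 3) => palindrome
Longest palindromic substring: "eae" with length 3

3


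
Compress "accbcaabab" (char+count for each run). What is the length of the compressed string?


Input: accbcaabab
Runs:
  'a' x 1 => "a1"
  'c' x 2 => "c2"
  'b' x 1 => "b1"
  'c' x 1 => "c1"
  'a' x 2 => "a2"
  'b' x 1 => "b1"
  'a' x 1 => "a1"
  'b' x 1 => "b1"
Compressed: "a1c2b1c1a2b1a1b1"
Compressed length: 16

16


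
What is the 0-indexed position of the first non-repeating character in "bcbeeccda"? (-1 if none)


Input: bcbeeccda
Character frequencies:
  'a': 1
  'b': 2
  'c': 3
  'd': 1
  'e': 2
Scanning left to right for freq == 1:
  Position 0 ('b'): freq=2, skip
  Position 1 ('c'): freq=3, skip
  Position 2 ('b'): freq=2, skip
  Position 3 ('e'): freq=2, skip
  Position 4 ('e'): freq=2, skip
  Position 5 ('c'): freq=3, skip
  Position 6 ('c'): freq=3, skip
  Position 7 ('d'): unique! => answer = 7

7


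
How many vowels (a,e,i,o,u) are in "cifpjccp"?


Input: cifpjccp
Checking each character:
  'c' at position 0: consonant
  'i' at position 1: vowel (running total: 1)
  'f' at position 2: consonant
  'p' at position 3: consonant
  'j' at position 4: consonant
  'c' at position 5: consonant
  'c' at position 6: consonant
  'p' at position 7: consonant
Total vowels: 1

1


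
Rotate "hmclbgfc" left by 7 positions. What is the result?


Input: "hmclbgfc", rotate left by 7
First 7 characters: "hmclbgf"
Remaining characters: "c"
Concatenate remaining + first: "c" + "hmclbgf" = "chmclbgf"

chmclbgf


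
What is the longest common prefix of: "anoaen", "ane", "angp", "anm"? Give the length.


Words: anoaen, ane, angp, anm
  Position 0: all 'a' => match
  Position 1: all 'n' => match
  Position 2: ('o', 'e', 'g', 'm') => mismatch, stop
LCP = "an" (length 2)

2


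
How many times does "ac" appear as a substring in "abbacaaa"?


Searching for "ac" in "abbacaaa"
Scanning each position:
  Position 0: "ab" => no
  Position 1: "bb" => no
  Position 2: "ba" => no
  Position 3: "ac" => MATCH
  Position 4: "ca" => no
  Position 5: "aa" => no
  Position 6: "aa" => no
Total occurrences: 1

1


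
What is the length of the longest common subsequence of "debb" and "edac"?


LCS of "debb" and "edac"
DP table:
           e    d    a    c
      0    0    0    0    0
  d   0    0    1    1    1
  e   0    1    1    1    1
  b   0    1    1    1    1
  b   0    1    1    1    1
LCS length = dp[4][4] = 1

1


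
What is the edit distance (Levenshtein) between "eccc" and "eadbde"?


Computing edit distance: "eccc" -> "eadbde"
DP table:
           e    a    d    b    d    e
      0    1    2    3    4    5    6
  e   1    0    1    2    3    4    5
  c   2    1    1    2    3    4    5
  c   3    2    2    2    3    4    5
  c   4    3    3    3    3    4    5
Edit distance = dp[4][6] = 5

5


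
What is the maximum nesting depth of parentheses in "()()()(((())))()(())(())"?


Input: "()()()(((())))()(())(())"
Tracking depth:
  Position 0 '(': depth becomes 1
  Position 1 ')': depth becomes 0
  Position 2 '(': depth becomes 1
  Position 3 ')': depth becomes 0
  Position 4 '(': depth becomes 1
  Position 5 ')': depth becomes 0
  Position 6 '(': depth becomes 1
  Position 7 '(': depth becomes 2
  Position 8 '(': depth becomes 3
  Position 9 '(': depth becomes 4
  Position 10 ')': depth becomes 3
  Position 11 ')': depth becomes 2
  Position 12 ')': depth becomes 1
  Position 13 ')': depth becomes 0
  Position 14 '(': depth becomes 1
  Position 15 ')': depth becomes 0
  Position 16 '(': depth becomes 1
  Position 17 '(': depth becomes 2
  Position 18 ')': depth becomes 1
  Position 19 ')': depth becomes 0
  Position 20 '(': depth becomes 1
  Position 21 '(': depth becomes 2
  Position 22 ')': depth becomes 1
  Position 23 ')': depth becomes 0
Maximum depth reached: 4

4


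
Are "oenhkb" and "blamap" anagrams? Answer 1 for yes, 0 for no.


Strings: "oenhkb", "blamap"
Sorted first:  behkno
Sorted second: aablmp
Differ at position 0: 'b' vs 'a' => not anagrams

0


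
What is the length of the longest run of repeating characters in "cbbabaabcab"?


Input: "cbbabaabcab"
Scanning for longest run:
  Position 1 ('b'): new char, reset run to 1
  Position 2 ('b'): continues run of 'b', length=2
  Position 3 ('a'): new char, reset run to 1
  Position 4 ('b'): new char, reset run to 1
  Position 5 ('a'): new char, reset run to 1
  Position 6 ('a'): continues run of 'a', length=2
  Position 7 ('b'): new char, reset run to 1
  Position 8 ('c'): new char, reset run to 1
  Position 9 ('a'): new char, reset run to 1
  Position 10 ('b'): new char, reset run to 1
Longest run: 'b' with length 2

2


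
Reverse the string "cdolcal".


Input: cdolcal
Reading characters right to left:
  Position 6: 'l'
  Position 5: 'a'
  Position 4: 'c'
  Position 3: 'l'
  Position 2: 'o'
  Position 1: 'd'
  Position 0: 'c'
Reversed: laclodc

laclodc


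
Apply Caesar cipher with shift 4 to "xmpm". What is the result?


Caesar cipher: shift "xmpm" by 4
  'x' (pos 23) + 4 = pos 1 = 'b'
  'm' (pos 12) + 4 = pos 16 = 'q'
  'p' (pos 15) + 4 = pos 19 = 't'
  'm' (pos 12) + 4 = pos 16 = 'q'
Result: bqtq

bqtq


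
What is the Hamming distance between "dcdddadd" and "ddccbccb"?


Comparing "dcdddadd" and "ddccbccb" position by position:
  Position 0: 'd' vs 'd' => same
  Position 1: 'c' vs 'd' => differ
  Position 2: 'd' vs 'c' => differ
  Position 3: 'd' vs 'c' => differ
  Position 4: 'd' vs 'b' => differ
  Position 5: 'a' vs 'c' => differ
  Position 6: 'd' vs 'c' => differ
  Position 7: 'd' vs 'b' => differ
Total differences (Hamming distance): 7

7


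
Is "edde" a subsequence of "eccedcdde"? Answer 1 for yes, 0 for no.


Check if "edde" is a subsequence of "eccedcdde"
Greedy scan:
  Position 0 ('e'): matches sub[0] = 'e'
  Position 1 ('c'): no match needed
  Position 2 ('c'): no match needed
  Position 3 ('e'): no match needed
  Position 4 ('d'): matches sub[1] = 'd'
  Position 5 ('c'): no match needed
  Position 6 ('d'): matches sub[2] = 'd'
  Position 7 ('d'): no match needed
  Position 8 ('e'): matches sub[3] = 'e'
All 4 characters matched => is a subsequence

1


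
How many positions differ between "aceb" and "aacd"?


Comparing "aceb" and "aacd" position by position:
  Position 0: 'a' vs 'a' => same
  Position 1: 'c' vs 'a' => DIFFER
  Position 2: 'e' vs 'c' => DIFFER
  Position 3: 'b' vs 'd' => DIFFER
Positions that differ: 3

3


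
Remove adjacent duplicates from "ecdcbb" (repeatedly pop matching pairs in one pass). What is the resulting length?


Input: ecdcbb
Stack-based adjacent duplicate removal:
  Read 'e': push. Stack: e
  Read 'c': push. Stack: ec
  Read 'd': push. Stack: ecd
  Read 'c': push. Stack: ecdc
  Read 'b': push. Stack: ecdcb
  Read 'b': matches stack top 'b' => pop. Stack: ecdc
Final stack: "ecdc" (length 4)

4


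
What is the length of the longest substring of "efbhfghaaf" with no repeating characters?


Input: "efbhfghaaf"
Sliding window (track last position of each char):
  Position 0 ('e'): window [0,0] length 1 -- new best
  Position 1 ('f'): window [0,1] length 2 -- new best
  Position 2 ('b'): window [0,2] length 3 -- new best
  Position 3 ('h'): window [0,3] length 4 -- new best
  Position 4 ('f'): repeat (last at 1), move window start to 2
  Position 4 ('f'): window [2,4] length 3
  Position 5 ('g'): window [2,5] length 4
  Position 6 ('h'): repeat (last at 3), move window start to 4
  Position 6 ('h'): window [4,6] length 3
  Position 7 ('a'): window [4,7] length 4
  Position 8 ('a'): repeat (last at 7), move window start to 8
  Position 8 ('a'): window [8,8] length 1
  Position 9 ('f'): window [8,9] length 2
Longest substring with no repeats: "efbh" with length 4

4


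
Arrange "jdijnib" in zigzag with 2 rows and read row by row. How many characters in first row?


Zigzag "jdijnib" into 2 rows:
Placing characters:
  'j' => row 0
  'd' => row 1
  'i' => row 0
  'j' => row 1
  'n' => row 0
  'i' => row 1
  'b' => row 0
Rows:
  Row 0: "jinb"
  Row 1: "dji"
First row length: 4

4


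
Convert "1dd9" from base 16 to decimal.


Input: "1dd9" in base 16
Positional expansion:
  Digit '1' (value 1) x 16^3 = 4096
  Digit 'd' (value 13) x 16^2 = 3328
  Digit 'd' (value 13) x 16^1 = 208
  Digit '9' (value 9) x 16^0 = 9
Sum = 7641

7641


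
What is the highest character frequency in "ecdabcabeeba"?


Input: ecdabcabeeba
Character counts:
  'a': 3
  'b': 3
  'c': 2
  'd': 1
  'e': 3
Maximum frequency: 3

3


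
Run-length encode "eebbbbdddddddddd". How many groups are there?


Input: eebbbbdddddddddd
Scanning for consecutive runs:
  Group 1: 'e' x 2 (positions 0-1)
  Group 2: 'b' x 4 (positions 2-5)
  Group 3: 'd' x 10 (positions 6-15)
Total groups: 3

3


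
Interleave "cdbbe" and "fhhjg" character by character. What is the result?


Interleaving "cdbbe" and "fhhjg":
  Position 0: 'c' from first, 'f' from second => "cf"
  Position 1: 'd' from first, 'h' from second => "dh"
  Position 2: 'b' from first, 'h' from second => "bh"
  Position 3: 'b' from first, 'j' from second => "bj"
  Position 4: 'e' from first, 'g' from second => "eg"
Result: cfdhbhbjeg

cfdhbhbjeg


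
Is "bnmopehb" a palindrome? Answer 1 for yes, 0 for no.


Input: bnmopehb
Reversed: bhepomnb
  Compare pos 0 ('b') with pos 7 ('b'): match
  Compare pos 1 ('n') with pos 6 ('h'): MISMATCH
  Compare pos 2 ('m') with pos 5 ('e'): MISMATCH
  Compare pos 3 ('o') with pos 4 ('p'): MISMATCH
Result: not a palindrome

0


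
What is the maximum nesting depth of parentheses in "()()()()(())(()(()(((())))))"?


Input: "()()()()(())(()(()(((())))))"
Tracking depth:
  Position 0 '(': depth becomes 1
  Position 1 ')': depth becomes 0
  Position 2 '(': depth becomes 1
  Position 3 ')': depth becomes 0
  Position 4 '(': depth becomes 1
  Position 5 ')': depth becomes 0
  Position 6 '(': depth becomes 1
  Position 7 ')': depth becomes 0
  Position 8 '(': depth becomes 1
  Position 9 '(': depth becomes 2
  Position 10 ')': depth becomes 1
  Position 11 ')': depth becomes 0
  Position 12 '(': depth becomes 1
  Position 13 '(': depth becomes 2
  Position 14 ')': depth becomes 1
  Position 15 '(': depth becomes 2
  Position 16 '(': depth becomes 3
  Position 17 ')': depth becomes 2
  Position 18 '(': depth becomes 3
  Position 19 '(': depth becomes 4
  Position 20 '(': depth becomes 5
  Position 21 '(': depth becomes 6
  Position 22 ')': depth becomes 5
  Position 23 ')': depth becomes 4
  Position 24 ')': depth becomes 3
  Position 25 ')': depth becomes 2
  Position 26 ')': depth becomes 1
  Position 27 ')': depth becomes 0
Maximum depth reached: 6

6


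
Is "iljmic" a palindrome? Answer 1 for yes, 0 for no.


Input: iljmic
Reversed: cimjli
  Compare pos 0 ('i') with pos 5 ('c'): MISMATCH
  Compare pos 1 ('l') with pos 4 ('i'): MISMATCH
  Compare pos 2 ('j') with pos 3 ('m'): MISMATCH
Result: not a palindrome

0


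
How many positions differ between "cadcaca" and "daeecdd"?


Comparing "cadcaca" and "daeecdd" position by position:
  Position 0: 'c' vs 'd' => DIFFER
  Position 1: 'a' vs 'a' => same
  Position 2: 'd' vs 'e' => DIFFER
  Position 3: 'c' vs 'e' => DIFFER
  Position 4: 'a' vs 'c' => DIFFER
  Position 5: 'c' vs 'd' => DIFFER
  Position 6: 'a' vs 'd' => DIFFER
Positions that differ: 6

6


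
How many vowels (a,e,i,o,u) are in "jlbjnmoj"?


Input: jlbjnmoj
Checking each character:
  'j' at position 0: consonant
  'l' at position 1: consonant
  'b' at position 2: consonant
  'j' at position 3: consonant
  'n' at position 4: consonant
  'm' at position 5: consonant
  'o' at position 6: vowel (running total: 1)
  'j' at position 7: consonant
Total vowels: 1

1


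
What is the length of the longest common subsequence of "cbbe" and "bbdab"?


LCS of "cbbe" and "bbdab"
DP table:
           b    b    d    a    b
      0    0    0    0    0    0
  c   0    0    0    0    0    0
  b   0    1    1    1    1    1
  b   0    1    2    2    2    2
  e   0    1    2    2    2    2
LCS length = dp[4][5] = 2

2


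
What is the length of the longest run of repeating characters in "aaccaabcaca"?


Input: "aaccaabcaca"
Scanning for longest run:
  Position 1 ('a'): continues run of 'a', length=2
  Position 2 ('c'): new char, reset run to 1
  Position 3 ('c'): continues run of 'c', length=2
  Position 4 ('a'): new char, reset run to 1
  Position 5 ('a'): continues run of 'a', length=2
  Position 6 ('b'): new char, reset run to 1
  Position 7 ('c'): new char, reset run to 1
  Position 8 ('a'): new char, reset run to 1
  Position 9 ('c'): new char, reset run to 1
  Position 10 ('a'): new char, reset run to 1
Longest run: 'a' with length 2

2


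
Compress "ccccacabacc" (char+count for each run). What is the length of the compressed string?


Input: ccccacabacc
Runs:
  'c' x 4 => "c4"
  'a' x 1 => "a1"
  'c' x 1 => "c1"
  'a' x 1 => "a1"
  'b' x 1 => "b1"
  'a' x 1 => "a1"
  'c' x 2 => "c2"
Compressed: "c4a1c1a1b1a1c2"
Compressed length: 14

14


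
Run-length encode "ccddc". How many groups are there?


Input: ccddc
Scanning for consecutive runs:
  Group 1: 'c' x 2 (positions 0-1)
  Group 2: 'd' x 2 (positions 2-3)
  Group 3: 'c' x 1 (positions 4-4)
Total groups: 3

3


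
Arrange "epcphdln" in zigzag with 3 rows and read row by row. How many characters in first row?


Zigzag "epcphdln" into 3 rows:
Placing characters:
  'e' => row 0
  'p' => row 1
  'c' => row 2
  'p' => row 1
  'h' => row 0
  'd' => row 1
  'l' => row 2
  'n' => row 1
Rows:
  Row 0: "eh"
  Row 1: "ppdn"
  Row 2: "cl"
First row length: 2

2


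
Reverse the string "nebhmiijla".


Input: nebhmiijla
Reading characters right to left:
  Position 9: 'a'
  Position 8: 'l'
  Position 7: 'j'
  Position 6: 'i'
  Position 5: 'i'
  Position 4: 'm'
  Position 3: 'h'
  Position 2: 'b'
  Position 1: 'e'
  Position 0: 'n'
Reversed: aljiimhben

aljiimhben


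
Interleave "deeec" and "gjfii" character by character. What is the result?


Interleaving "deeec" and "gjfii":
  Position 0: 'd' from first, 'g' from second => "dg"
  Position 1: 'e' from first, 'j' from second => "ej"
  Position 2: 'e' from first, 'f' from second => "ef"
  Position 3: 'e' from first, 'i' from second => "ei"
  Position 4: 'c' from first, 'i' from second => "ci"
Result: dgejefeici

dgejefeici


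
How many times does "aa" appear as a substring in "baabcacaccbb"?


Searching for "aa" in "baabcacaccbb"
Scanning each position:
  Position 0: "ba" => no
  Position 1: "aa" => MATCH
  Position 2: "ab" => no
  Position 3: "bc" => no
  Position 4: "ca" => no
  Position 5: "ac" => no
  Position 6: "ca" => no
  Position 7: "ac" => no
  Position 8: "cc" => no
  Position 9: "cb" => no
  Position 10: "bb" => no
Total occurrences: 1

1


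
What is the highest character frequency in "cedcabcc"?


Input: cedcabcc
Character counts:
  'a': 1
  'b': 1
  'c': 4
  'd': 1
  'e': 1
Maximum frequency: 4

4


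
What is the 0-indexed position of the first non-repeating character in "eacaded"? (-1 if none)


Input: eacaded
Character frequencies:
  'a': 2
  'c': 1
  'd': 2
  'e': 2
Scanning left to right for freq == 1:
  Position 0 ('e'): freq=2, skip
  Position 1 ('a'): freq=2, skip
  Position 2 ('c'): unique! => answer = 2

2


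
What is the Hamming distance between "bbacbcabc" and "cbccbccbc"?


Comparing "bbacbcabc" and "cbccbccbc" position by position:
  Position 0: 'b' vs 'c' => differ
  Position 1: 'b' vs 'b' => same
  Position 2: 'a' vs 'c' => differ
  Position 3: 'c' vs 'c' => same
  Position 4: 'b' vs 'b' => same
  Position 5: 'c' vs 'c' => same
  Position 6: 'a' vs 'c' => differ
  Position 7: 'b' vs 'b' => same
  Position 8: 'c' vs 'c' => same
Total differences (Hamming distance): 3

3


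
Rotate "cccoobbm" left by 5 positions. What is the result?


Input: "cccoobbm", rotate left by 5
First 5 characters: "cccoo"
Remaining characters: "bbm"
Concatenate remaining + first: "bbm" + "cccoo" = "bbmcccoo"

bbmcccoo


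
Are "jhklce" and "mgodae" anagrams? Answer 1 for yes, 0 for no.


Strings: "jhklce", "mgodae"
Sorted first:  cehjkl
Sorted second: adegmo
Differ at position 0: 'c' vs 'a' => not anagrams

0


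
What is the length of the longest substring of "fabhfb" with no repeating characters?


Input: "fabhfb"
Sliding window (track last position of each char):
  Position 0 ('f'): window [0,0] length 1 -- new best
  Position 1 ('a'): window [0,1] length 2 -- new best
  Position 2 ('b'): window [0,2] length 3 -- new best
  Position 3 ('h'): window [0,3] length 4 -- new best
  Position 4 ('f'): repeat (last at 0), move window start to 1
  Position 4 ('f'): window [1,4] length 4
  Position 5 ('b'): repeat (last at 2), move window start to 3
  Position 5 ('b'): window [3,5] length 3
Longest substring with no repeats: "fabh" with length 4

4


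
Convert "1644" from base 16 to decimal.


Input: "1644" in base 16
Positional expansion:
  Digit '1' (value 1) x 16^3 = 4096
  Digit '6' (value 6) x 16^2 = 1536
  Digit '4' (value 4) x 16^1 = 64
  Digit '4' (value 4) x 16^0 = 4
Sum = 5700

5700


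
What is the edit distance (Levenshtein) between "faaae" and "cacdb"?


Computing edit distance: "faaae" -> "cacdb"
DP table:
           c    a    c    d    b
      0    1    2    3    4    5
  f   1    1    2    3    4    5
  a   2    2    1    2    3    4
  a   3    3    2    2    3    4
  a   4    4    3    3    3    4
  e   5    5    4    4    4    4
Edit distance = dp[5][5] = 4

4


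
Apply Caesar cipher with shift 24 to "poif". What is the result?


Caesar cipher: shift "poif" by 24
  'p' (pos 15) + 24 = pos 13 = 'n'
  'o' (pos 14) + 24 = pos 12 = 'm'
  'i' (pos 8) + 24 = pos 6 = 'g'
  'f' (pos 5) + 24 = pos 3 = 'd'
Result: nmgd

nmgd


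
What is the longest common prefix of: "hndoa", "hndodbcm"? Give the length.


Words: hndoa, hndodbcm
  Position 0: all 'h' => match
  Position 1: all 'n' => match
  Position 2: all 'd' => match
  Position 3: all 'o' => match
  Position 4: ('a', 'd') => mismatch, stop
LCP = "hndo" (length 4)

4


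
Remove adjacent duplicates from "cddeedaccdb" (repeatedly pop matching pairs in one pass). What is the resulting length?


Input: cddeedaccdb
Stack-based adjacent duplicate removal:
  Read 'c': push. Stack: c
  Read 'd': push. Stack: cd
  Read 'd': matches stack top 'd' => pop. Stack: c
  Read 'e': push. Stack: ce
  Read 'e': matches stack top 'e' => pop. Stack: c
  Read 'd': push. Stack: cd
  Read 'a': push. Stack: cda
  Read 'c': push. Stack: cdac
  Read 'c': matches stack top 'c' => pop. Stack: cda
  Read 'd': push. Stack: cdad
  Read 'b': push. Stack: cdadb
Final stack: "cdadb" (length 5)

5


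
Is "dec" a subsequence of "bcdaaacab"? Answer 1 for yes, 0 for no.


Check if "dec" is a subsequence of "bcdaaacab"
Greedy scan:
  Position 0 ('b'): no match needed
  Position 1 ('c'): no match needed
  Position 2 ('d'): matches sub[0] = 'd'
  Position 3 ('a'): no match needed
  Position 4 ('a'): no match needed
  Position 5 ('a'): no match needed
  Position 6 ('c'): no match needed
  Position 7 ('a'): no match needed
  Position 8 ('b'): no match needed
Only matched 1/3 characters => not a subsequence

0


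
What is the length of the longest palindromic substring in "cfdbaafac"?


Input: "cfdbaafac"
Checking substrings for palindromes:
  [5:8] "afa" (len 3) => palindrome
  [4:6] "aa" (len 2) => palindrome
Longest palindromic substring: "afa" with length 3

3


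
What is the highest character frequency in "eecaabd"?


Input: eecaabd
Character counts:
  'a': 2
  'b': 1
  'c': 1
  'd': 1
  'e': 2
Maximum frequency: 2

2


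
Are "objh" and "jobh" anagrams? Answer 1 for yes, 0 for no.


Strings: "objh", "jobh"
Sorted first:  bhjo
Sorted second: bhjo
Sorted forms match => anagrams

1


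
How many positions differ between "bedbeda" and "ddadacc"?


Comparing "bedbeda" and "ddadacc" position by position:
  Position 0: 'b' vs 'd' => DIFFER
  Position 1: 'e' vs 'd' => DIFFER
  Position 2: 'd' vs 'a' => DIFFER
  Position 3: 'b' vs 'd' => DIFFER
  Position 4: 'e' vs 'a' => DIFFER
  Position 5: 'd' vs 'c' => DIFFER
  Position 6: 'a' vs 'c' => DIFFER
Positions that differ: 7

7


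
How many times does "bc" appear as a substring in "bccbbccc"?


Searching for "bc" in "bccbbccc"
Scanning each position:
  Position 0: "bc" => MATCH
  Position 1: "cc" => no
  Position 2: "cb" => no
  Position 3: "bb" => no
  Position 4: "bc" => MATCH
  Position 5: "cc" => no
  Position 6: "cc" => no
Total occurrences: 2

2


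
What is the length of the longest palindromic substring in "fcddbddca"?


Input: "fcddbddca"
Checking substrings for palindromes:
  [1:8] "cddbddc" (len 7) => palindrome
  [2:7] "ddbdd" (len 5) => palindrome
  [3:6] "dbd" (len 3) => palindrome
  [2:4] "dd" (len 2) => palindrome
  [5:7] "dd" (len 2) => palindrome
Longest palindromic substring: "cddbddc" with length 7

7


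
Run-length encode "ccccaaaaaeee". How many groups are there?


Input: ccccaaaaaeee
Scanning for consecutive runs:
  Group 1: 'c' x 4 (positions 0-3)
  Group 2: 'a' x 5 (positions 4-8)
  Group 3: 'e' x 3 (positions 9-11)
Total groups: 3

3


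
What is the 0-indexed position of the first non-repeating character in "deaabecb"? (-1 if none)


Input: deaabecb
Character frequencies:
  'a': 2
  'b': 2
  'c': 1
  'd': 1
  'e': 2
Scanning left to right for freq == 1:
  Position 0 ('d'): unique! => answer = 0

0


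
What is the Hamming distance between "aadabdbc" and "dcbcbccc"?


Comparing "aadabdbc" and "dcbcbccc" position by position:
  Position 0: 'a' vs 'd' => differ
  Position 1: 'a' vs 'c' => differ
  Position 2: 'd' vs 'b' => differ
  Position 3: 'a' vs 'c' => differ
  Position 4: 'b' vs 'b' => same
  Position 5: 'd' vs 'c' => differ
  Position 6: 'b' vs 'c' => differ
  Position 7: 'c' vs 'c' => same
Total differences (Hamming distance): 6

6


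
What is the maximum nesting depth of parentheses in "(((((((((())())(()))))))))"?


Input: "(((((((((())())(()))))))))"
Tracking depth:
  Position 0 '(': depth becomes 1
  Position 1 '(': depth becomes 2
  Position 2 '(': depth becomes 3
  Position 3 '(': depth becomes 4
  Position 4 '(': depth becomes 5
  Position 5 '(': depth becomes 6
  Position 6 '(': depth becomes 7
  Position 7 '(': depth becomes 8
  Position 8 '(': depth becomes 9
  Position 9 '(': depth becomes 10
  Position 10 ')': depth becomes 9
  Position 11 ')': depth becomes 8
  Position 12 '(': depth becomes 9
  Position 13 ')': depth becomes 8
  Position 14 ')': depth becomes 7
  Position 15 '(': depth becomes 8
  Position 16 '(': depth becomes 9
  Position 17 ')': depth becomes 8
  Position 18 ')': depth becomes 7
  Position 19 ')': depth becomes 6
  Position 20 ')': depth becomes 5
  Position 21 ')': depth becomes 4
  Position 22 ')': depth becomes 3
  Position 23 ')': depth becomes 2
  Position 24 ')': depth becomes 1
  Position 25 ')': depth becomes 0
Maximum depth reached: 10

10


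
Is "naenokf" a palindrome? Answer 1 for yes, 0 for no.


Input: naenokf
Reversed: fkonean
  Compare pos 0 ('n') with pos 6 ('f'): MISMATCH
  Compare pos 1 ('a') with pos 5 ('k'): MISMATCH
  Compare pos 2 ('e') with pos 4 ('o'): MISMATCH
Result: not a palindrome

0


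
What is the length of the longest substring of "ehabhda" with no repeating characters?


Input: "ehabhda"
Sliding window (track last position of each char):
  Position 0 ('e'): window [0,0] length 1 -- new best
  Position 1 ('h'): window [0,1] length 2 -- new best
  Position 2 ('a'): window [0,2] length 3 -- new best
  Position 3 ('b'): window [0,3] length 4 -- new best
  Position 4 ('h'): repeat (last at 1), move window start to 2
  Position 4 ('h'): window [2,4] length 3
  Position 5 ('d'): window [2,5] length 4
  Position 6 ('a'): repeat (last at 2), move window start to 3
  Position 6 ('a'): window [3,6] length 4
Longest substring with no repeats: "ehab" with length 4

4


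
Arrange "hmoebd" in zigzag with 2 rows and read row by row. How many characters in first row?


Zigzag "hmoebd" into 2 rows:
Placing characters:
  'h' => row 0
  'm' => row 1
  'o' => row 0
  'e' => row 1
  'b' => row 0
  'd' => row 1
Rows:
  Row 0: "hob"
  Row 1: "med"
First row length: 3

3


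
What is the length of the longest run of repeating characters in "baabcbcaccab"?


Input: "baabcbcaccab"
Scanning for longest run:
  Position 1 ('a'): new char, reset run to 1
  Position 2 ('a'): continues run of 'a', length=2
  Position 3 ('b'): new char, reset run to 1
  Position 4 ('c'): new char, reset run to 1
  Position 5 ('b'): new char, reset run to 1
  Position 6 ('c'): new char, reset run to 1
  Position 7 ('a'): new char, reset run to 1
  Position 8 ('c'): new char, reset run to 1
  Position 9 ('c'): continues run of 'c', length=2
  Position 10 ('a'): new char, reset run to 1
  Position 11 ('b'): new char, reset run to 1
Longest run: 'a' with length 2

2


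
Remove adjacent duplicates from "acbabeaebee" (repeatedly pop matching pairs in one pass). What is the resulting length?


Input: acbabeaebee
Stack-based adjacent duplicate removal:
  Read 'a': push. Stack: a
  Read 'c': push. Stack: ac
  Read 'b': push. Stack: acb
  Read 'a': push. Stack: acba
  Read 'b': push. Stack: acbab
  Read 'e': push. Stack: acbabe
  Read 'a': push. Stack: acbabea
  Read 'e': push. Stack: acbabeae
  Read 'b': push. Stack: acbabeaeb
  Read 'e': push. Stack: acbabeaebe
  Read 'e': matches stack top 'e' => pop. Stack: acbabeaeb
Final stack: "acbabeaeb" (length 9)

9


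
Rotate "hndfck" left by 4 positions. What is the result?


Input: "hndfck", rotate left by 4
First 4 characters: "hndf"
Remaining characters: "ck"
Concatenate remaining + first: "ck" + "hndf" = "ckhndf"

ckhndf


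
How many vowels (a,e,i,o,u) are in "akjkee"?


Input: akjkee
Checking each character:
  'a' at position 0: vowel (running total: 1)
  'k' at position 1: consonant
  'j' at position 2: consonant
  'k' at position 3: consonant
  'e' at position 4: vowel (running total: 2)
  'e' at position 5: vowel (running total: 3)
Total vowels: 3

3


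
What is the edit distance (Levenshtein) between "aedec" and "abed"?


Computing edit distance: "aedec" -> "abed"
DP table:
           a    b    e    d
      0    1    2    3    4
  a   1    0    1    2    3
  e   2    1    1    1    2
  d   3    2    2    2    1
  e   4    3    3    2    2
  c   5    4    4    3    3
Edit distance = dp[5][4] = 3

3


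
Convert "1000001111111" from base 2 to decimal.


Input: "1000001111111" in base 2
Positional expansion:
  Digit '1' (value 1) x 2^12 = 4096
  Digit '0' (value 0) x 2^11 = 0
  Digit '0' (value 0) x 2^10 = 0
  Digit '0' (value 0) x 2^9 = 0
  Digit '0' (value 0) x 2^8 = 0
  Digit '0' (value 0) x 2^7 = 0
  Digit '1' (value 1) x 2^6 = 64
  Digit '1' (value 1) x 2^5 = 32
  Digit '1' (value 1) x 2^4 = 16
  Digit '1' (value 1) x 2^3 = 8
  Digit '1' (value 1) x 2^2 = 4
  Digit '1' (value 1) x 2^1 = 2
  Digit '1' (value 1) x 2^0 = 1
Sum = 4223

4223


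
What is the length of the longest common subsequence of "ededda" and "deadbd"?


LCS of "ededda" and "deadbd"
DP table:
           d    e    a    d    b    d
      0    0    0    0    0    0    0
  e   0    0    1    1    1    1    1
  d   0    1    1    1    2    2    2
  e   0    1    2    2    2    2    2
  d   0    1    2    2    3    3    3
  d   0    1    2    2    3    3    4
  a   0    1    2    3    3    3    4
LCS length = dp[6][6] = 4

4
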